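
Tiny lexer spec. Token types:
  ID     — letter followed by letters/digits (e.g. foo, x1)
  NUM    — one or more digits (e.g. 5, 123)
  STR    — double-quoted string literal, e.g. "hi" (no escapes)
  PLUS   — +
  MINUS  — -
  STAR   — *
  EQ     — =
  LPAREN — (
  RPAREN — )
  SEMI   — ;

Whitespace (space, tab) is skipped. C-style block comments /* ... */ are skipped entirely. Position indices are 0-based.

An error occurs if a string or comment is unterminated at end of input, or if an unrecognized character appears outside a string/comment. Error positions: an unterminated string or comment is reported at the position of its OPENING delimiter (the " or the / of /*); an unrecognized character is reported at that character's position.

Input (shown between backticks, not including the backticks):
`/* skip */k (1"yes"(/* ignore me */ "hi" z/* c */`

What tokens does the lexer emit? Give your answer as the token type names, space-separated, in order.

pos=0: enter COMMENT mode (saw '/*')
exit COMMENT mode (now at pos=10)
pos=10: emit ID 'k' (now at pos=11)
pos=12: emit LPAREN '('
pos=13: emit NUM '1' (now at pos=14)
pos=14: enter STRING mode
pos=14: emit STR "yes" (now at pos=19)
pos=19: emit LPAREN '('
pos=20: enter COMMENT mode (saw '/*')
exit COMMENT mode (now at pos=35)
pos=36: enter STRING mode
pos=36: emit STR "hi" (now at pos=40)
pos=41: emit ID 'z' (now at pos=42)
pos=42: enter COMMENT mode (saw '/*')
exit COMMENT mode (now at pos=49)
DONE. 7 tokens: [ID, LPAREN, NUM, STR, LPAREN, STR, ID]

Answer: ID LPAREN NUM STR LPAREN STR ID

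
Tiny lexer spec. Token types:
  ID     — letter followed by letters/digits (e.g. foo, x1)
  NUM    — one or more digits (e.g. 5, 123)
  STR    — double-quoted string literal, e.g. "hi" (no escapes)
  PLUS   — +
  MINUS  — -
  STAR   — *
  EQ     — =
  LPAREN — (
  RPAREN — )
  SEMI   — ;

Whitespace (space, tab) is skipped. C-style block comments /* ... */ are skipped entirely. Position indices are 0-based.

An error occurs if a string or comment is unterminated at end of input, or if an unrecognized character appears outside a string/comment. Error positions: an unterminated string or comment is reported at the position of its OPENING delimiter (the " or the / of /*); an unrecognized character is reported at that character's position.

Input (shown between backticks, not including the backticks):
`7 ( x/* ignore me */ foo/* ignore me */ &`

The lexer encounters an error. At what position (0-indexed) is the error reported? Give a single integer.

pos=0: emit NUM '7' (now at pos=1)
pos=2: emit LPAREN '('
pos=4: emit ID 'x' (now at pos=5)
pos=5: enter COMMENT mode (saw '/*')
exit COMMENT mode (now at pos=20)
pos=21: emit ID 'foo' (now at pos=24)
pos=24: enter COMMENT mode (saw '/*')
exit COMMENT mode (now at pos=39)
pos=40: ERROR — unrecognized char '&'

Answer: 40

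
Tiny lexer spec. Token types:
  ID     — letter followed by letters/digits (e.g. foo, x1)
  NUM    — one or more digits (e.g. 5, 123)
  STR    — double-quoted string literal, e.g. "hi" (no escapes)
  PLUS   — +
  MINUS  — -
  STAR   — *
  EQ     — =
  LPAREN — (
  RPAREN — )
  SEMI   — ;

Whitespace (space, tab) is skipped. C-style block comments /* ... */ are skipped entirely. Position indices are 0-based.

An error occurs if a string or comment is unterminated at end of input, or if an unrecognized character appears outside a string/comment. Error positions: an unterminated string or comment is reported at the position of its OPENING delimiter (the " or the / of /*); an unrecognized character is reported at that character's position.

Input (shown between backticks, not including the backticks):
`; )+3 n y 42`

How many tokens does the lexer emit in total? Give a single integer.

pos=0: emit SEMI ';'
pos=2: emit RPAREN ')'
pos=3: emit PLUS '+'
pos=4: emit NUM '3' (now at pos=5)
pos=6: emit ID 'n' (now at pos=7)
pos=8: emit ID 'y' (now at pos=9)
pos=10: emit NUM '42' (now at pos=12)
DONE. 7 tokens: [SEMI, RPAREN, PLUS, NUM, ID, ID, NUM]

Answer: 7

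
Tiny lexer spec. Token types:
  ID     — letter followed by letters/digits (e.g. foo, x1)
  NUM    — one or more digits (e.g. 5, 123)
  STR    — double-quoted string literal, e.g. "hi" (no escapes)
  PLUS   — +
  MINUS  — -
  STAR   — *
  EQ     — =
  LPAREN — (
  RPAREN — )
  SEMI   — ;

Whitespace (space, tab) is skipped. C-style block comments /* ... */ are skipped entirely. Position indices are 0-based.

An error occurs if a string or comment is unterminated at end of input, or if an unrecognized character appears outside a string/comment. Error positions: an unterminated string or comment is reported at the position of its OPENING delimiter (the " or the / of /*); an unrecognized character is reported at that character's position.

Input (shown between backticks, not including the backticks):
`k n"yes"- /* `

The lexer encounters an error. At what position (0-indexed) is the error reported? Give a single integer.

pos=0: emit ID 'k' (now at pos=1)
pos=2: emit ID 'n' (now at pos=3)
pos=3: enter STRING mode
pos=3: emit STR "yes" (now at pos=8)
pos=8: emit MINUS '-'
pos=10: enter COMMENT mode (saw '/*')
pos=10: ERROR — unterminated comment (reached EOF)

Answer: 10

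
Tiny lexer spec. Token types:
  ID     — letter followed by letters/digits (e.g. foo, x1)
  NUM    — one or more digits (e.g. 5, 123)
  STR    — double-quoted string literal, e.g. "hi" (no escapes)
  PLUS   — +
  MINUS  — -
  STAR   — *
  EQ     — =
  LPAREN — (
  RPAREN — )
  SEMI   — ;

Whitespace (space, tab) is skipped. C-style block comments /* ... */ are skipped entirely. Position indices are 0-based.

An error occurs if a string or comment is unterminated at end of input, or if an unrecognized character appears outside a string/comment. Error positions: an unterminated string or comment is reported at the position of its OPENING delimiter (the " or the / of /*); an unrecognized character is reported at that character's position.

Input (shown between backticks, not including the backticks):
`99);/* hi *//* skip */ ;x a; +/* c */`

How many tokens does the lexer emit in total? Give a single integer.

pos=0: emit NUM '99' (now at pos=2)
pos=2: emit RPAREN ')'
pos=3: emit SEMI ';'
pos=4: enter COMMENT mode (saw '/*')
exit COMMENT mode (now at pos=12)
pos=12: enter COMMENT mode (saw '/*')
exit COMMENT mode (now at pos=22)
pos=23: emit SEMI ';'
pos=24: emit ID 'x' (now at pos=25)
pos=26: emit ID 'a' (now at pos=27)
pos=27: emit SEMI ';'
pos=29: emit PLUS '+'
pos=30: enter COMMENT mode (saw '/*')
exit COMMENT mode (now at pos=37)
DONE. 8 tokens: [NUM, RPAREN, SEMI, SEMI, ID, ID, SEMI, PLUS]

Answer: 8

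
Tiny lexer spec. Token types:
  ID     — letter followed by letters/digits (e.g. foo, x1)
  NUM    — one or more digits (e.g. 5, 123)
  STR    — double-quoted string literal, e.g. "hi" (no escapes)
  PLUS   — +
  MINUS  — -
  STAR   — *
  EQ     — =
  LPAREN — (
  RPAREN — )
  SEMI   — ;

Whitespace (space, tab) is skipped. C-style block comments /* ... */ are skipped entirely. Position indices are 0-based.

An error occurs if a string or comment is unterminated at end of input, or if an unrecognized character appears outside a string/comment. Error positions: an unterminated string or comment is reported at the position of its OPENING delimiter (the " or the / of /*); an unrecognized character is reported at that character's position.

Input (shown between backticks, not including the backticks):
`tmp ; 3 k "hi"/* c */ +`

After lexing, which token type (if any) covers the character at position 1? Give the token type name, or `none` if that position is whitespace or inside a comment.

pos=0: emit ID 'tmp' (now at pos=3)
pos=4: emit SEMI ';'
pos=6: emit NUM '3' (now at pos=7)
pos=8: emit ID 'k' (now at pos=9)
pos=10: enter STRING mode
pos=10: emit STR "hi" (now at pos=14)
pos=14: enter COMMENT mode (saw '/*')
exit COMMENT mode (now at pos=21)
pos=22: emit PLUS '+'
DONE. 6 tokens: [ID, SEMI, NUM, ID, STR, PLUS]
Position 1: char is 'm' -> ID

Answer: ID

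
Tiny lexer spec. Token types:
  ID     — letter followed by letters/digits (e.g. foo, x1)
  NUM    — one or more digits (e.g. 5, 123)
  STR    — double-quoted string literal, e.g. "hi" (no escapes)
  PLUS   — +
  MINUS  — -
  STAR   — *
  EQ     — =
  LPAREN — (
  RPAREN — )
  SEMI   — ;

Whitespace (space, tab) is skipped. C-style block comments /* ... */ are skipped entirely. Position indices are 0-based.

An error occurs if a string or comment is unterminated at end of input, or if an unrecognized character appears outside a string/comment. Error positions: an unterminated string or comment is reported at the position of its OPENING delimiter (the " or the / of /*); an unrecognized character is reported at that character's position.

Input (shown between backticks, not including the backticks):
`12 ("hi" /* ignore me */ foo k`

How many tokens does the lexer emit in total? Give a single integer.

Answer: 5

Derivation:
pos=0: emit NUM '12' (now at pos=2)
pos=3: emit LPAREN '('
pos=4: enter STRING mode
pos=4: emit STR "hi" (now at pos=8)
pos=9: enter COMMENT mode (saw '/*')
exit COMMENT mode (now at pos=24)
pos=25: emit ID 'foo' (now at pos=28)
pos=29: emit ID 'k' (now at pos=30)
DONE. 5 tokens: [NUM, LPAREN, STR, ID, ID]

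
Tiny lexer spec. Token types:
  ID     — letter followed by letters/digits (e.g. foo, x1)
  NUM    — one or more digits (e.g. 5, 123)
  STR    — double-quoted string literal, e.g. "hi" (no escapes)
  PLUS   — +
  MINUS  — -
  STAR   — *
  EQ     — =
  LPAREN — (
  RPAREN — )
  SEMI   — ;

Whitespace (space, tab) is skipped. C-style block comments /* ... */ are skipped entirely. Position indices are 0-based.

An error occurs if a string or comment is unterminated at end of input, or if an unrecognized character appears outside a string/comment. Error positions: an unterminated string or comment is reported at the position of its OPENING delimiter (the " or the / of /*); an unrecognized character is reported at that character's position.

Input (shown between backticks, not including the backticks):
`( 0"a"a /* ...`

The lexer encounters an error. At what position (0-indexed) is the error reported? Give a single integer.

Answer: 8

Derivation:
pos=0: emit LPAREN '('
pos=2: emit NUM '0' (now at pos=3)
pos=3: enter STRING mode
pos=3: emit STR "a" (now at pos=6)
pos=6: emit ID 'a' (now at pos=7)
pos=8: enter COMMENT mode (saw '/*')
pos=8: ERROR — unterminated comment (reached EOF)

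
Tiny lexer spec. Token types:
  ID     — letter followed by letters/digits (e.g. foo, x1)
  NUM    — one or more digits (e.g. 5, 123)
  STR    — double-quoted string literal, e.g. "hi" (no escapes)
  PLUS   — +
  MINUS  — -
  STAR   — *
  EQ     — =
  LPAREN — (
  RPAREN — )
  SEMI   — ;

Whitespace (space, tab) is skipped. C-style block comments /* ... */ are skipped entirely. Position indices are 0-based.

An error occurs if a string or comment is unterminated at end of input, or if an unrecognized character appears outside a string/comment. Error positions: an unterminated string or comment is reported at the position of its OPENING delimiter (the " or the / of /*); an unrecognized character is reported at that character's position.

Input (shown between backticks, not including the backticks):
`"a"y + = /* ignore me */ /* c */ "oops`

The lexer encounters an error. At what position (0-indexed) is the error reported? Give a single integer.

Answer: 33

Derivation:
pos=0: enter STRING mode
pos=0: emit STR "a" (now at pos=3)
pos=3: emit ID 'y' (now at pos=4)
pos=5: emit PLUS '+'
pos=7: emit EQ '='
pos=9: enter COMMENT mode (saw '/*')
exit COMMENT mode (now at pos=24)
pos=25: enter COMMENT mode (saw '/*')
exit COMMENT mode (now at pos=32)
pos=33: enter STRING mode
pos=33: ERROR — unterminated string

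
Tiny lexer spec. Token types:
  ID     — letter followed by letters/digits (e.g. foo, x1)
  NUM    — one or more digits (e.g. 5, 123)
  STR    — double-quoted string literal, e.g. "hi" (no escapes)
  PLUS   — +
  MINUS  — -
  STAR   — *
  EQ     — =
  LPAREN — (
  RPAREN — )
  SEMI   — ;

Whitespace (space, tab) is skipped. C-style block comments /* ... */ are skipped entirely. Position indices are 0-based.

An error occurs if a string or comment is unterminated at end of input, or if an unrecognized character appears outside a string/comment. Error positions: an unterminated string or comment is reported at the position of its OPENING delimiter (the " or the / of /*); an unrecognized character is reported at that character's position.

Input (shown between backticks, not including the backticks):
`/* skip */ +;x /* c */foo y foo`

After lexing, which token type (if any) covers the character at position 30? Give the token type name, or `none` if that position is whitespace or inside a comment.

pos=0: enter COMMENT mode (saw '/*')
exit COMMENT mode (now at pos=10)
pos=11: emit PLUS '+'
pos=12: emit SEMI ';'
pos=13: emit ID 'x' (now at pos=14)
pos=15: enter COMMENT mode (saw '/*')
exit COMMENT mode (now at pos=22)
pos=22: emit ID 'foo' (now at pos=25)
pos=26: emit ID 'y' (now at pos=27)
pos=28: emit ID 'foo' (now at pos=31)
DONE. 6 tokens: [PLUS, SEMI, ID, ID, ID, ID]
Position 30: char is 'o' -> ID

Answer: ID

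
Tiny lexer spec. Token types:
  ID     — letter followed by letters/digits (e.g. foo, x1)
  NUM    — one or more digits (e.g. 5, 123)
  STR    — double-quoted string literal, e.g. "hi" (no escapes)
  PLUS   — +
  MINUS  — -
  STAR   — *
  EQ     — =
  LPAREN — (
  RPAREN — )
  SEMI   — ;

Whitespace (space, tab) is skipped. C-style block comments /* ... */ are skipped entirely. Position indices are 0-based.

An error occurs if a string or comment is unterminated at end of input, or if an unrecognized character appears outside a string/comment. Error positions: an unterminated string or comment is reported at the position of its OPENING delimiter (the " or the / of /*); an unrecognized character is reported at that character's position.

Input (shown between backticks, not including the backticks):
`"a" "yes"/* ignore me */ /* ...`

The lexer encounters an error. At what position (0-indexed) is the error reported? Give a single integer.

pos=0: enter STRING mode
pos=0: emit STR "a" (now at pos=3)
pos=4: enter STRING mode
pos=4: emit STR "yes" (now at pos=9)
pos=9: enter COMMENT mode (saw '/*')
exit COMMENT mode (now at pos=24)
pos=25: enter COMMENT mode (saw '/*')
pos=25: ERROR — unterminated comment (reached EOF)

Answer: 25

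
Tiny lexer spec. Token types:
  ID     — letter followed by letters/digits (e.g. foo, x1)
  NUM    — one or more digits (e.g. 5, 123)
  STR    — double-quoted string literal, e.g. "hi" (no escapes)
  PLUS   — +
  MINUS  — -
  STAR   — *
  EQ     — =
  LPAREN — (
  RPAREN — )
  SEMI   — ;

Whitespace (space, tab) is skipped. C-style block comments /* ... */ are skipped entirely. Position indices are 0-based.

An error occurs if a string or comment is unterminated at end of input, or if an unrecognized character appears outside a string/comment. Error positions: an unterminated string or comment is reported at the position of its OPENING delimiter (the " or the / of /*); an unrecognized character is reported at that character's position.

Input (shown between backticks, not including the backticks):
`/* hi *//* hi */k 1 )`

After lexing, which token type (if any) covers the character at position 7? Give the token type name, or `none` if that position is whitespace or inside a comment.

pos=0: enter COMMENT mode (saw '/*')
exit COMMENT mode (now at pos=8)
pos=8: enter COMMENT mode (saw '/*')
exit COMMENT mode (now at pos=16)
pos=16: emit ID 'k' (now at pos=17)
pos=18: emit NUM '1' (now at pos=19)
pos=20: emit RPAREN ')'
DONE. 3 tokens: [ID, NUM, RPAREN]
Position 7: char is '/' -> none

Answer: none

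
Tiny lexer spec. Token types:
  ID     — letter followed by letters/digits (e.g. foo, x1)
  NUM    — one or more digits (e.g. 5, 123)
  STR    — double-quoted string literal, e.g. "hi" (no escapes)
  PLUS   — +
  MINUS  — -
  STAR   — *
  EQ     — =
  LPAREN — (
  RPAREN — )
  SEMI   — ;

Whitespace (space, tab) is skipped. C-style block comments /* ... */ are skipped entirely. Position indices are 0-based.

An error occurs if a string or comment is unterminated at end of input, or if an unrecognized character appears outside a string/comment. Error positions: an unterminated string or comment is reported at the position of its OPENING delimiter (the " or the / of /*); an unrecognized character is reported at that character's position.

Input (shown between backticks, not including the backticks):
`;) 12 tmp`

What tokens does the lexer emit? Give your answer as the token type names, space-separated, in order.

pos=0: emit SEMI ';'
pos=1: emit RPAREN ')'
pos=3: emit NUM '12' (now at pos=5)
pos=6: emit ID 'tmp' (now at pos=9)
DONE. 4 tokens: [SEMI, RPAREN, NUM, ID]

Answer: SEMI RPAREN NUM ID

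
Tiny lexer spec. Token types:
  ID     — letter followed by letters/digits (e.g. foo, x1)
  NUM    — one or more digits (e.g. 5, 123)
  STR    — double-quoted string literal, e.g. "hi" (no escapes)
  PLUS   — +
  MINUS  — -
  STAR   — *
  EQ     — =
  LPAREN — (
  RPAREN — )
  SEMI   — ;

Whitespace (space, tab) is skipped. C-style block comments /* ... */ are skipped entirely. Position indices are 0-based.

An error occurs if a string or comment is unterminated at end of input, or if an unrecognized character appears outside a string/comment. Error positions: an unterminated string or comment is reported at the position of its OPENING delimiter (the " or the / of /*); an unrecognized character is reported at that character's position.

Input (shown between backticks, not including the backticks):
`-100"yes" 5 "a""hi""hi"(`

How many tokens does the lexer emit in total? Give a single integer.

Answer: 8

Derivation:
pos=0: emit MINUS '-'
pos=1: emit NUM '100' (now at pos=4)
pos=4: enter STRING mode
pos=4: emit STR "yes" (now at pos=9)
pos=10: emit NUM '5' (now at pos=11)
pos=12: enter STRING mode
pos=12: emit STR "a" (now at pos=15)
pos=15: enter STRING mode
pos=15: emit STR "hi" (now at pos=19)
pos=19: enter STRING mode
pos=19: emit STR "hi" (now at pos=23)
pos=23: emit LPAREN '('
DONE. 8 tokens: [MINUS, NUM, STR, NUM, STR, STR, STR, LPAREN]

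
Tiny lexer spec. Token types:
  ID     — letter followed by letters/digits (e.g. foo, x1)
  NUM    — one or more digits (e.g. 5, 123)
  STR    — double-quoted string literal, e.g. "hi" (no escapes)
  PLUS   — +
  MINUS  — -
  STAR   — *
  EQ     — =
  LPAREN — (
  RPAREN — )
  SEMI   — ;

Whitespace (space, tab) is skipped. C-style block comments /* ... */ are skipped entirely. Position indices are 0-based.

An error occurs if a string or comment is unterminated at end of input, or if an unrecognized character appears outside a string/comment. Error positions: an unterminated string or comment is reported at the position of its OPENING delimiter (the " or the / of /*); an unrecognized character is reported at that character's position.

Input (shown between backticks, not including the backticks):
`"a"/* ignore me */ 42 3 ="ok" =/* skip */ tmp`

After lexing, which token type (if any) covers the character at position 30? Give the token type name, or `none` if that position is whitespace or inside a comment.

Answer: EQ

Derivation:
pos=0: enter STRING mode
pos=0: emit STR "a" (now at pos=3)
pos=3: enter COMMENT mode (saw '/*')
exit COMMENT mode (now at pos=18)
pos=19: emit NUM '42' (now at pos=21)
pos=22: emit NUM '3' (now at pos=23)
pos=24: emit EQ '='
pos=25: enter STRING mode
pos=25: emit STR "ok" (now at pos=29)
pos=30: emit EQ '='
pos=31: enter COMMENT mode (saw '/*')
exit COMMENT mode (now at pos=41)
pos=42: emit ID 'tmp' (now at pos=45)
DONE. 7 tokens: [STR, NUM, NUM, EQ, STR, EQ, ID]
Position 30: char is '=' -> EQ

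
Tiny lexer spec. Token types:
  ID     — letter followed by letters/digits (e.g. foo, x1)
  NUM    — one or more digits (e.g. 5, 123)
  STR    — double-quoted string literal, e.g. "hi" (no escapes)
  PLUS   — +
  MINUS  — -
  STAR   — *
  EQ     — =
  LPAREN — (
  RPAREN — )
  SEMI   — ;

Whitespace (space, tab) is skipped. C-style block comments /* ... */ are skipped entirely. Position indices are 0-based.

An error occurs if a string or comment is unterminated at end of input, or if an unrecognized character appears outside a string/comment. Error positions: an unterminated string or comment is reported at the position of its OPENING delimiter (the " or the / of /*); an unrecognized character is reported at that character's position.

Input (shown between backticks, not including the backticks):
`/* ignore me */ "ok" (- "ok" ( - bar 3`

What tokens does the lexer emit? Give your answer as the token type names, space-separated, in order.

pos=0: enter COMMENT mode (saw '/*')
exit COMMENT mode (now at pos=15)
pos=16: enter STRING mode
pos=16: emit STR "ok" (now at pos=20)
pos=21: emit LPAREN '('
pos=22: emit MINUS '-'
pos=24: enter STRING mode
pos=24: emit STR "ok" (now at pos=28)
pos=29: emit LPAREN '('
pos=31: emit MINUS '-'
pos=33: emit ID 'bar' (now at pos=36)
pos=37: emit NUM '3' (now at pos=38)
DONE. 8 tokens: [STR, LPAREN, MINUS, STR, LPAREN, MINUS, ID, NUM]

Answer: STR LPAREN MINUS STR LPAREN MINUS ID NUM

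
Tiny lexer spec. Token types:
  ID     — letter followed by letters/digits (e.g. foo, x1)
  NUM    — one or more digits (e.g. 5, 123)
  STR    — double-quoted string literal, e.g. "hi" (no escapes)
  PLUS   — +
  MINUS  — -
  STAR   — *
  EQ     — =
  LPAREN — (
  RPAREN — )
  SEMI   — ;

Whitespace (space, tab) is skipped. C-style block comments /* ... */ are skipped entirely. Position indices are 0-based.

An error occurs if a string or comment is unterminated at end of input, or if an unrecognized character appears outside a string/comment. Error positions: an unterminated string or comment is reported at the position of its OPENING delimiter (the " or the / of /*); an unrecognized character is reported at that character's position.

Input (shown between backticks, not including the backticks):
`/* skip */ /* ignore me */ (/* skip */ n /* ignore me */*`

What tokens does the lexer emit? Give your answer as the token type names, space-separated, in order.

Answer: LPAREN ID STAR

Derivation:
pos=0: enter COMMENT mode (saw '/*')
exit COMMENT mode (now at pos=10)
pos=11: enter COMMENT mode (saw '/*')
exit COMMENT mode (now at pos=26)
pos=27: emit LPAREN '('
pos=28: enter COMMENT mode (saw '/*')
exit COMMENT mode (now at pos=38)
pos=39: emit ID 'n' (now at pos=40)
pos=41: enter COMMENT mode (saw '/*')
exit COMMENT mode (now at pos=56)
pos=56: emit STAR '*'
DONE. 3 tokens: [LPAREN, ID, STAR]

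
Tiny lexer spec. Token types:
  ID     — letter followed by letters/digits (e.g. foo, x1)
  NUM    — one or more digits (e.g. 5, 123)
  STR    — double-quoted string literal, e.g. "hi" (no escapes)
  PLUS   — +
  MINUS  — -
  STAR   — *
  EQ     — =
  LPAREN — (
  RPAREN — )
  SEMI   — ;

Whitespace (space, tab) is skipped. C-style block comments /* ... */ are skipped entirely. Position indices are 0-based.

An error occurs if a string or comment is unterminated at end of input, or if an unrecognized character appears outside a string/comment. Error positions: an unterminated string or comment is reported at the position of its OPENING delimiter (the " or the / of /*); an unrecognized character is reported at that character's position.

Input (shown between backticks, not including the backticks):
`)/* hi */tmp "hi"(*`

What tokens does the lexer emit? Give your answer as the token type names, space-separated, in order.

Answer: RPAREN ID STR LPAREN STAR

Derivation:
pos=0: emit RPAREN ')'
pos=1: enter COMMENT mode (saw '/*')
exit COMMENT mode (now at pos=9)
pos=9: emit ID 'tmp' (now at pos=12)
pos=13: enter STRING mode
pos=13: emit STR "hi" (now at pos=17)
pos=17: emit LPAREN '('
pos=18: emit STAR '*'
DONE. 5 tokens: [RPAREN, ID, STR, LPAREN, STAR]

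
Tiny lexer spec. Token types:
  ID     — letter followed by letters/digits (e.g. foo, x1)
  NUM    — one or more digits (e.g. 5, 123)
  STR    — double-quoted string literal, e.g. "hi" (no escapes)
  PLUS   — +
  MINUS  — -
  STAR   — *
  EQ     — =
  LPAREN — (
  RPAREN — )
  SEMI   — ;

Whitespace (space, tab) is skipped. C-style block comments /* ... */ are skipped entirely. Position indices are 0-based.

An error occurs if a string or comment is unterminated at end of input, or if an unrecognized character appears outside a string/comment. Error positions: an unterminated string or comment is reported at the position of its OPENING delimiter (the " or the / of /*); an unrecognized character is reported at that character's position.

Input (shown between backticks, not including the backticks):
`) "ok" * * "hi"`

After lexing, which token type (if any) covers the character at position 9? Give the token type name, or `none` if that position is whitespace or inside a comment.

Answer: STAR

Derivation:
pos=0: emit RPAREN ')'
pos=2: enter STRING mode
pos=2: emit STR "ok" (now at pos=6)
pos=7: emit STAR '*'
pos=9: emit STAR '*'
pos=11: enter STRING mode
pos=11: emit STR "hi" (now at pos=15)
DONE. 5 tokens: [RPAREN, STR, STAR, STAR, STR]
Position 9: char is '*' -> STAR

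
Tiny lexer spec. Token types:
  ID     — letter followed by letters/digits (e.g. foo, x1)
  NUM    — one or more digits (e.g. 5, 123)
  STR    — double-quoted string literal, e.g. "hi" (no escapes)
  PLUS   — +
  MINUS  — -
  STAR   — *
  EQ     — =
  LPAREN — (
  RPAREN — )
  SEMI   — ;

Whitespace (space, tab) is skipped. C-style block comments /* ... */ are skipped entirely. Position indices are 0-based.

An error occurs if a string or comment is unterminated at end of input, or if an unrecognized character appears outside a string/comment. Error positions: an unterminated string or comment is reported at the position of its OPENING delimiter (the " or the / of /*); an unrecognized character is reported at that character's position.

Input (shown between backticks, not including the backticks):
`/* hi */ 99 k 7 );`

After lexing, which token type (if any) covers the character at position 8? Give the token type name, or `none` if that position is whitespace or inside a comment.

pos=0: enter COMMENT mode (saw '/*')
exit COMMENT mode (now at pos=8)
pos=9: emit NUM '99' (now at pos=11)
pos=12: emit ID 'k' (now at pos=13)
pos=14: emit NUM '7' (now at pos=15)
pos=16: emit RPAREN ')'
pos=17: emit SEMI ';'
DONE. 5 tokens: [NUM, ID, NUM, RPAREN, SEMI]
Position 8: char is ' ' -> none

Answer: none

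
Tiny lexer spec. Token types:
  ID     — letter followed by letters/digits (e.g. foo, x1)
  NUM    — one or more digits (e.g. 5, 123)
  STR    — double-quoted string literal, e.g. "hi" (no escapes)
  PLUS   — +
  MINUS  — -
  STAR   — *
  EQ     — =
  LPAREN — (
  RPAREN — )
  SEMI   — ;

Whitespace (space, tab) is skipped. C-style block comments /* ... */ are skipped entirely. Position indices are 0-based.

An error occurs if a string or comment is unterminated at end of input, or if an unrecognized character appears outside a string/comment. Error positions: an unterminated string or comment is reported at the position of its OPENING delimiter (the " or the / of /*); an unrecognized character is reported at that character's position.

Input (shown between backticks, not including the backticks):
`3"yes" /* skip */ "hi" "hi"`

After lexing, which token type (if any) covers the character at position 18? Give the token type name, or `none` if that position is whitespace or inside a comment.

Answer: STR

Derivation:
pos=0: emit NUM '3' (now at pos=1)
pos=1: enter STRING mode
pos=1: emit STR "yes" (now at pos=6)
pos=7: enter COMMENT mode (saw '/*')
exit COMMENT mode (now at pos=17)
pos=18: enter STRING mode
pos=18: emit STR "hi" (now at pos=22)
pos=23: enter STRING mode
pos=23: emit STR "hi" (now at pos=27)
DONE. 4 tokens: [NUM, STR, STR, STR]
Position 18: char is '"' -> STR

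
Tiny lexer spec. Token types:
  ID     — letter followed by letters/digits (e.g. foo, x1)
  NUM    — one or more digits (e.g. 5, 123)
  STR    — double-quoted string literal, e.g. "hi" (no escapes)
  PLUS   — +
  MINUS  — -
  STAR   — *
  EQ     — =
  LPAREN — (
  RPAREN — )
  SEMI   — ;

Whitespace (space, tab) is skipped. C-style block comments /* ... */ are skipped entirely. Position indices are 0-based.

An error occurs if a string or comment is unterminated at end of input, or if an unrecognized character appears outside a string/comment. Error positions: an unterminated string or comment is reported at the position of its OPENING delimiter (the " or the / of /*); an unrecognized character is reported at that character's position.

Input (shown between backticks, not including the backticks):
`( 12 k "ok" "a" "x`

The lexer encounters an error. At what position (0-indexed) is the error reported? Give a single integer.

Answer: 16

Derivation:
pos=0: emit LPAREN '('
pos=2: emit NUM '12' (now at pos=4)
pos=5: emit ID 'k' (now at pos=6)
pos=7: enter STRING mode
pos=7: emit STR "ok" (now at pos=11)
pos=12: enter STRING mode
pos=12: emit STR "a" (now at pos=15)
pos=16: enter STRING mode
pos=16: ERROR — unterminated string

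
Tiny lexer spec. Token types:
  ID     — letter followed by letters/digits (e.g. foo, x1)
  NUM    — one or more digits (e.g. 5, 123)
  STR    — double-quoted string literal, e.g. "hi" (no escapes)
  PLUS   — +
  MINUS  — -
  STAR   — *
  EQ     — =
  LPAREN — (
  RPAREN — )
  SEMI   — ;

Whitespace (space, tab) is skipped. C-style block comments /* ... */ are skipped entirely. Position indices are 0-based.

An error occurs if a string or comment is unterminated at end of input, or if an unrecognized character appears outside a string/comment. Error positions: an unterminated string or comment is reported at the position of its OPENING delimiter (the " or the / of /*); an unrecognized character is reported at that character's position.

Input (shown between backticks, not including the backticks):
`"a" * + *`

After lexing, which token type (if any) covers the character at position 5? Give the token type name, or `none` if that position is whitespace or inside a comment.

Answer: none

Derivation:
pos=0: enter STRING mode
pos=0: emit STR "a" (now at pos=3)
pos=4: emit STAR '*'
pos=6: emit PLUS '+'
pos=8: emit STAR '*'
DONE. 4 tokens: [STR, STAR, PLUS, STAR]
Position 5: char is ' ' -> none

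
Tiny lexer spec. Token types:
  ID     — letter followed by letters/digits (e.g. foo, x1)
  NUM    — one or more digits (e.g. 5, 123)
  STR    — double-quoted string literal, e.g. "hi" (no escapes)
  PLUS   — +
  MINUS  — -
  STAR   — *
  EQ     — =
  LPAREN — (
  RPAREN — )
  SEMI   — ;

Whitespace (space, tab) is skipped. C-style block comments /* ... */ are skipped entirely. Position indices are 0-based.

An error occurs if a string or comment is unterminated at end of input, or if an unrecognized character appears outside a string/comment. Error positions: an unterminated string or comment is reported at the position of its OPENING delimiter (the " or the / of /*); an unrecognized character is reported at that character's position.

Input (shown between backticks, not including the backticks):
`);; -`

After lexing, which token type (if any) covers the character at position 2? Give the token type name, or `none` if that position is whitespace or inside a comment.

pos=0: emit RPAREN ')'
pos=1: emit SEMI ';'
pos=2: emit SEMI ';'
pos=4: emit MINUS '-'
DONE. 4 tokens: [RPAREN, SEMI, SEMI, MINUS]
Position 2: char is ';' -> SEMI

Answer: SEMI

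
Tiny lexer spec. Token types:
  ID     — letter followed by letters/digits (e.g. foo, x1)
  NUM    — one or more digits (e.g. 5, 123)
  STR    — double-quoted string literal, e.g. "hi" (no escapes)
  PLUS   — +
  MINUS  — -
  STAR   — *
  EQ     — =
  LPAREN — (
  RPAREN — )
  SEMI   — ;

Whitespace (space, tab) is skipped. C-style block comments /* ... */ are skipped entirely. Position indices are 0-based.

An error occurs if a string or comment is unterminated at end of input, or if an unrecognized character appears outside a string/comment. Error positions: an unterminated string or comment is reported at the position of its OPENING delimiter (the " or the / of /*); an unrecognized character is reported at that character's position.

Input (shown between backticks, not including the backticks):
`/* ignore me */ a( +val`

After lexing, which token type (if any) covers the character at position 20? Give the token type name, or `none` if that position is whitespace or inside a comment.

Answer: ID

Derivation:
pos=0: enter COMMENT mode (saw '/*')
exit COMMENT mode (now at pos=15)
pos=16: emit ID 'a' (now at pos=17)
pos=17: emit LPAREN '('
pos=19: emit PLUS '+'
pos=20: emit ID 'val' (now at pos=23)
DONE. 4 tokens: [ID, LPAREN, PLUS, ID]
Position 20: char is 'v' -> ID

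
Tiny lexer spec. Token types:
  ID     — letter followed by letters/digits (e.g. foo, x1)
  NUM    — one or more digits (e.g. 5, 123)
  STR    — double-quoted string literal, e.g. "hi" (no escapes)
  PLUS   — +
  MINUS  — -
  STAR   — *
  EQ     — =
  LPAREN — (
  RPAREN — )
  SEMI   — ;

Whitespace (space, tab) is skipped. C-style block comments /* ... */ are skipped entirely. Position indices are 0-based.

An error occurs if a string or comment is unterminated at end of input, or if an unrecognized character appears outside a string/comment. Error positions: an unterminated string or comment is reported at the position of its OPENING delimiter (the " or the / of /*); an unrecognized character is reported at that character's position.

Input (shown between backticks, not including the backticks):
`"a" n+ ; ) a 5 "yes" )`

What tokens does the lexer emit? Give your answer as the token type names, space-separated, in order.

Answer: STR ID PLUS SEMI RPAREN ID NUM STR RPAREN

Derivation:
pos=0: enter STRING mode
pos=0: emit STR "a" (now at pos=3)
pos=4: emit ID 'n' (now at pos=5)
pos=5: emit PLUS '+'
pos=7: emit SEMI ';'
pos=9: emit RPAREN ')'
pos=11: emit ID 'a' (now at pos=12)
pos=13: emit NUM '5' (now at pos=14)
pos=15: enter STRING mode
pos=15: emit STR "yes" (now at pos=20)
pos=21: emit RPAREN ')'
DONE. 9 tokens: [STR, ID, PLUS, SEMI, RPAREN, ID, NUM, STR, RPAREN]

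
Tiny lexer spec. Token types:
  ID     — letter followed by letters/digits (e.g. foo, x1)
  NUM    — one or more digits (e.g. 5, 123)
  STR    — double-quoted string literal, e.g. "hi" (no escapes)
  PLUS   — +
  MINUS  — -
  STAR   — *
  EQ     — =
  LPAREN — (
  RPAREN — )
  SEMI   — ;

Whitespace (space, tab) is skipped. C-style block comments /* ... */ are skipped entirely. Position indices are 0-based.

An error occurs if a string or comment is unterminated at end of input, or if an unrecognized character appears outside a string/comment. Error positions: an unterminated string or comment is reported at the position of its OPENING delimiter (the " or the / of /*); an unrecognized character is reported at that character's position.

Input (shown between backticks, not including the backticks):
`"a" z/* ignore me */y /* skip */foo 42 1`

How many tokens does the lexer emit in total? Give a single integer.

Answer: 6

Derivation:
pos=0: enter STRING mode
pos=0: emit STR "a" (now at pos=3)
pos=4: emit ID 'z' (now at pos=5)
pos=5: enter COMMENT mode (saw '/*')
exit COMMENT mode (now at pos=20)
pos=20: emit ID 'y' (now at pos=21)
pos=22: enter COMMENT mode (saw '/*')
exit COMMENT mode (now at pos=32)
pos=32: emit ID 'foo' (now at pos=35)
pos=36: emit NUM '42' (now at pos=38)
pos=39: emit NUM '1' (now at pos=40)
DONE. 6 tokens: [STR, ID, ID, ID, NUM, NUM]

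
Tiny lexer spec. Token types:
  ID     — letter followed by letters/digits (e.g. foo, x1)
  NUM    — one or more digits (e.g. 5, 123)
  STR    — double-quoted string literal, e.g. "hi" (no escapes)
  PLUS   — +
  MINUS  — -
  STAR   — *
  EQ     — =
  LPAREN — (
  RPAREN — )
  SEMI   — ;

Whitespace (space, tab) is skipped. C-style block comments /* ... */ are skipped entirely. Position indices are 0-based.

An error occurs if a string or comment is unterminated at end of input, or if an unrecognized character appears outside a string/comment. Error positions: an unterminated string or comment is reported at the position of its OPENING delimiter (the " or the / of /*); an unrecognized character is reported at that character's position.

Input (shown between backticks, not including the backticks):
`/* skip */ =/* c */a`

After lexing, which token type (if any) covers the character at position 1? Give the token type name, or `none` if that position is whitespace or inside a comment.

Answer: none

Derivation:
pos=0: enter COMMENT mode (saw '/*')
exit COMMENT mode (now at pos=10)
pos=11: emit EQ '='
pos=12: enter COMMENT mode (saw '/*')
exit COMMENT mode (now at pos=19)
pos=19: emit ID 'a' (now at pos=20)
DONE. 2 tokens: [EQ, ID]
Position 1: char is '*' -> none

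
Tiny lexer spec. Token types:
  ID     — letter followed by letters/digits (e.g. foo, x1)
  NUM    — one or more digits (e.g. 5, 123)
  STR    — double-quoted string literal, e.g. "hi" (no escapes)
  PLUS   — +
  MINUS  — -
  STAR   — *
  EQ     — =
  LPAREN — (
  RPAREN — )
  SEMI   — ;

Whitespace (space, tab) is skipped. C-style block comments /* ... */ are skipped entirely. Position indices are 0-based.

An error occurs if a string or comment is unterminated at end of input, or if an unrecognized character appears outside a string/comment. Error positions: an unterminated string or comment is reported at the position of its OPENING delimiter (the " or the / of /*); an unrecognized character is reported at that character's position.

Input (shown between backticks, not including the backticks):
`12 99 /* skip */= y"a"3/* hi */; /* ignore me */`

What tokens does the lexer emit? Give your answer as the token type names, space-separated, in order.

Answer: NUM NUM EQ ID STR NUM SEMI

Derivation:
pos=0: emit NUM '12' (now at pos=2)
pos=3: emit NUM '99' (now at pos=5)
pos=6: enter COMMENT mode (saw '/*')
exit COMMENT mode (now at pos=16)
pos=16: emit EQ '='
pos=18: emit ID 'y' (now at pos=19)
pos=19: enter STRING mode
pos=19: emit STR "a" (now at pos=22)
pos=22: emit NUM '3' (now at pos=23)
pos=23: enter COMMENT mode (saw '/*')
exit COMMENT mode (now at pos=31)
pos=31: emit SEMI ';'
pos=33: enter COMMENT mode (saw '/*')
exit COMMENT mode (now at pos=48)
DONE. 7 tokens: [NUM, NUM, EQ, ID, STR, NUM, SEMI]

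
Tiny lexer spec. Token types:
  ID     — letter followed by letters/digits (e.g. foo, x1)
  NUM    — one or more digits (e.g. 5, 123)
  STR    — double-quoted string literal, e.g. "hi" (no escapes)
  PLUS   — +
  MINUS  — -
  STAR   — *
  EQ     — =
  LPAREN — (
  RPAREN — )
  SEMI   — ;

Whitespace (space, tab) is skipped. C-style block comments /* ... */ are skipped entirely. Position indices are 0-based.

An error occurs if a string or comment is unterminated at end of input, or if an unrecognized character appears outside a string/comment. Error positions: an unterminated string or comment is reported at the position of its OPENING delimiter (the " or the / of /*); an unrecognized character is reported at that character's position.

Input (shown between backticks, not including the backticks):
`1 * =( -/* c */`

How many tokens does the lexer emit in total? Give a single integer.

Answer: 5

Derivation:
pos=0: emit NUM '1' (now at pos=1)
pos=2: emit STAR '*'
pos=4: emit EQ '='
pos=5: emit LPAREN '('
pos=7: emit MINUS '-'
pos=8: enter COMMENT mode (saw '/*')
exit COMMENT mode (now at pos=15)
DONE. 5 tokens: [NUM, STAR, EQ, LPAREN, MINUS]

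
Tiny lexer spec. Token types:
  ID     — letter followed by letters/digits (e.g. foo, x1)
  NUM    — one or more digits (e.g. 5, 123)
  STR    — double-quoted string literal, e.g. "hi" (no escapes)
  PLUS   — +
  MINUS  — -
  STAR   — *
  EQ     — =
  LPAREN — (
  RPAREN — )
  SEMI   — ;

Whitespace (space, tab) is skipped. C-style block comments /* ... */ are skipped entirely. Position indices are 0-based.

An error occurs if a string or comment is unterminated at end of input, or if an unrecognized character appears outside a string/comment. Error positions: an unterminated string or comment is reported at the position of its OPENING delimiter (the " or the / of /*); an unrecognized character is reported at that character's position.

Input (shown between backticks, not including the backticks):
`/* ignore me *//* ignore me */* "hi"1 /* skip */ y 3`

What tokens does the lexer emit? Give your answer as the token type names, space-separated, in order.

pos=0: enter COMMENT mode (saw '/*')
exit COMMENT mode (now at pos=15)
pos=15: enter COMMENT mode (saw '/*')
exit COMMENT mode (now at pos=30)
pos=30: emit STAR '*'
pos=32: enter STRING mode
pos=32: emit STR "hi" (now at pos=36)
pos=36: emit NUM '1' (now at pos=37)
pos=38: enter COMMENT mode (saw '/*')
exit COMMENT mode (now at pos=48)
pos=49: emit ID 'y' (now at pos=50)
pos=51: emit NUM '3' (now at pos=52)
DONE. 5 tokens: [STAR, STR, NUM, ID, NUM]

Answer: STAR STR NUM ID NUM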